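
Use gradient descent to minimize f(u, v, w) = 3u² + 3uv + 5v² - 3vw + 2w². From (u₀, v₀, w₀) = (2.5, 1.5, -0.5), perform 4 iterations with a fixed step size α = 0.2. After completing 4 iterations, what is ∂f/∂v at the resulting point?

∇f = (6u + 3v, 3u + 10v - 3w, -3v + 4w)
(u₁, v₁, w₁) = (2.5, 1.5, -0.5) − 0.2·(19.5, 24, -6.5) = (-1.4, -3.3, 0.8)
(u₂, v₂, w₂) = (-1.4, -3.3, 0.8) − 0.2·(-18.3, -39.6, 13.1) = (2.26, 4.62, -1.82)
(u₃, v₃, w₃) = (2.26, 4.62, -1.82) − 0.2·(27.42, 58.44, -21.14) = (-3.224, -7.068, 2.408)
(u₄, v₄, w₄) = (-3.224, -7.068, 2.408) − 0.2·(-40.548, -87.576, 30.836) = (4.8856, 10.4472, -3.7592)
∂f/∂v at (4.8856, 10.4472, -3.7592) = 130.4064

130.4064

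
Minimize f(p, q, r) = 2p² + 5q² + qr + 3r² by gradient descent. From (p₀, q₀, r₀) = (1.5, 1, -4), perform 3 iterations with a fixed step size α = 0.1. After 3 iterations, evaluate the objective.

0.492987

∇f = (4p, 10q + r, q + 6r)
(p₁, q₁, r₁) = (1.5, 1, -4) − 0.1·(6, 6, -23) = (0.9, 0.4, -1.7)
(p₂, q₂, r₂) = (0.9, 0.4, -1.7) − 0.1·(3.6, 2.3, -9.8) = (0.54, 0.17, -0.72)
(p₃, q₃, r₃) = (0.54, 0.17, -0.72) − 0.1·(2.16, 0.98, -4.15) = (0.324, 0.072, -0.305)
f(0.324, 0.072, -0.305) = 0.492987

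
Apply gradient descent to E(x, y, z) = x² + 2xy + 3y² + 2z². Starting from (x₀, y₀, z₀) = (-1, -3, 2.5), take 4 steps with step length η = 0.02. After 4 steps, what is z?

∇E = (2x + 2y, 2x + 6y, 4z)
(x₁, y₁, z₁) = (-1, -3, 2.5) − 0.02·(-8, -20, 10) = (-0.84, -2.6, 2.3)
(x₂, y₂, z₂) = (-0.84, -2.6, 2.3) − 0.02·(-6.88, -17.28, 9.2) = (-0.7024, -2.2544, 2.116)
(x₃, y₃, z₃) = (-0.7024, -2.2544, 2.116) − 0.02·(-5.9136, -14.9312, 8.464) = (-0.584128, -1.955776, 1.94672)
(x₄, y₄, z₄) = (-0.584128, -1.955776, 1.94672) − 0.02·(-5.079808, -12.902912, 7.78688) = (-0.48253184, -1.69771776, 1.7909824)
z = 1.7909824

1.7909824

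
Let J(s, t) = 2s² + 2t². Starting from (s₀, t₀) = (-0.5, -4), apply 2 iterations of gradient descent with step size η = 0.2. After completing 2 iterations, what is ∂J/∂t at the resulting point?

-0.64

∇J = (4s, 4t)
(s₁, t₁) = (-0.5, -4) − 0.2·(-2, -16) = (-0.1, -0.8)
(s₂, t₂) = (-0.1, -0.8) − 0.2·(-0.4, -3.2) = (-0.02, -0.16)
∂J/∂t at (-0.02, -0.16) = -0.64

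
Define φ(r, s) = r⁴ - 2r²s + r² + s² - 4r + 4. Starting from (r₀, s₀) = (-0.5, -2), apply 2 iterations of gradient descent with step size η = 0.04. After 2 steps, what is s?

∇φ = (4r³ - 4rs + 2r - 4, -2r² + 2s)
(r₁, s₁) = (-0.5, -2) − 0.04·(-9.5, -4.5) = (-0.12, -1.82)
(r₂, s₂) = (-0.12, -1.82) − 0.04·(-5.120512, -3.6688) = (0.08482048, -1.673248)
s = -1.673248

-1.673248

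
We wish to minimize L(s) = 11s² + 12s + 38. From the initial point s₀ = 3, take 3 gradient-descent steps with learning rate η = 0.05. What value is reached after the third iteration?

L′(s) = 22s + 12
Step 1: L′(3) = 78; s₁ = 3 − 0.05·78 = -0.9
Step 2: L′(-0.9) = -7.8; s₂ = -0.9 − 0.05·(-7.8) = -0.51
Step 3: L′(-0.51) = 0.78; s₃ = -0.51 − 0.05·0.78 = -0.549

-0.549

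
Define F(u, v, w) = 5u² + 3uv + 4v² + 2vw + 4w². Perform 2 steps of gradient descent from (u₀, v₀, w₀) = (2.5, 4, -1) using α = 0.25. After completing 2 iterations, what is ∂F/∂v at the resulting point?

137.34375

∇F = (10u + 3v, 3u + 8v + 2w, 2v + 8w)
(u₁, v₁, w₁) = (2.5, 4, -1) − 0.25·(37, 37.5, 0) = (-6.75, -5.375, -1)
(u₂, v₂, w₂) = (-6.75, -5.375, -1) − 0.25·(-83.625, -65.25, -18.75) = (14.15625, 10.9375, 3.6875)
∂F/∂v at (14.15625, 10.9375, 3.6875) = 137.34375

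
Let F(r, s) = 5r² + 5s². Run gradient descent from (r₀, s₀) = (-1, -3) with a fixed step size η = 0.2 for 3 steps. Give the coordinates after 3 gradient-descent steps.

(1, 3)

∇F = (10r, 10s)
(r₁, s₁) = (-1, -3) − 0.2·(-10, -30) = (1, 3)
(r₂, s₂) = (1, 3) − 0.2·(10, 30) = (-1, -3)
(r₃, s₃) = (-1, -3) − 0.2·(-10, -30) = (1, 3)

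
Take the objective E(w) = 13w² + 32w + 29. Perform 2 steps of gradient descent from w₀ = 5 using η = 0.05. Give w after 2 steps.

-0.67

E′(w) = 26w + 32
Step 1: E′(5) = 162; w₁ = 5 − 0.05·162 = -3.1
Step 2: E′(-3.1) = -48.6; w₂ = -3.1 − 0.05·(-48.6) = -0.67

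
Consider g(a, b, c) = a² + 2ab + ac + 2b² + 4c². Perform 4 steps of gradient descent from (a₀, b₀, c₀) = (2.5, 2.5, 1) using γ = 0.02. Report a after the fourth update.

∇g = (2a + 2b + c, 2a + 4b, a + 8c)
(a₁, b₁, c₁) = (2.5, 2.5, 1) − 0.02·(11, 15, 10.5) = (2.28, 2.2, 0.79)
(a₂, b₂, c₂) = (2.28, 2.2, 0.79) − 0.02·(9.75, 13.36, 8.6) = (2.085, 1.9328, 0.618)
(a₃, b₃, c₃) = (2.085, 1.9328, 0.618) − 0.02·(8.6536, 11.9012, 7.029) = (1.911928, 1.694776, 0.47742)
(a₄, b₄, c₄) = (1.911928, 1.694776, 0.47742) − 0.02·(7.690828, 10.60296, 5.731288) = (1.75811144, 1.4827168, 0.36279424)
a = 1.75811144

1.75811144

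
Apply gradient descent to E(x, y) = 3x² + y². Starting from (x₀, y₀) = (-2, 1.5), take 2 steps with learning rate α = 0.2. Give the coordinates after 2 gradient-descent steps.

∇E = (6x, 2y)
(x₁, y₁) = (-2, 1.5) − 0.2·(-12, 3) = (0.4, 0.9)
(x₂, y₂) = (0.4, 0.9) − 0.2·(2.4, 1.8) = (-0.08, 0.54)

(-0.08, 0.54)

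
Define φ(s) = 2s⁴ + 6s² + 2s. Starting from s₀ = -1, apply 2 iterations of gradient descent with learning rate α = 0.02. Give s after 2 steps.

φ′(s) = 8s³ + 12s + 2
Step 1: φ′(-1) = -18; s₁ = -1 − 0.02·(-18) = -0.64
Step 2: φ′(-0.64) = -7.777152; s₂ = -0.64 − 0.02·(-7.777152) = -0.48445696

-0.48445696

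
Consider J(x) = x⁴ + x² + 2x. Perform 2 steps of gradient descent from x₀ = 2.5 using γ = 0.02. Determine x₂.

J′(x) = 4x³ + 2x + 2
x₁ = 2.5 − 0.02·69.5 = 1.11
x₂ = 1.11 − 0.02·9.690524 = 0.91618952

0.91618952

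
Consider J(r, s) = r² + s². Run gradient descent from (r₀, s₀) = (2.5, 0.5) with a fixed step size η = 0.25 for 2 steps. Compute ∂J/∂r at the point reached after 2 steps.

1.25

∇J = (2r, 2s)
(r₁, s₁) = (2.5, 0.5) − 0.25·(5, 1) = (1.25, 0.25)
(r₂, s₂) = (1.25, 0.25) − 0.25·(2.5, 0.5) = (0.625, 0.125)
∂J/∂r at (0.625, 0.125) = 1.25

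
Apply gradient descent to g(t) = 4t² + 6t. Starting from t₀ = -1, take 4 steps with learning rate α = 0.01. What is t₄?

g′(t) = 8t + 6
t₁ = -1 − 0.01·(-2) = -0.98
t₂ = -0.98 − 0.01·(-1.84) = -0.9616
t₃ = -0.9616 − 0.01·(-1.6928) = -0.944672
t₄ = -0.944672 − 0.01·(-1.557376) = -0.92909824

-0.92909824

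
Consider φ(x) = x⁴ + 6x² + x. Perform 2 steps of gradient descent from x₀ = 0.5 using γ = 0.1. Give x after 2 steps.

φ′(x) = 4x³ + 12x + 1
x₁ = 0.5 − 0.1·7.5 = -0.25
x₂ = -0.25 − 0.1·(-2.0625) = -0.04375

-0.04375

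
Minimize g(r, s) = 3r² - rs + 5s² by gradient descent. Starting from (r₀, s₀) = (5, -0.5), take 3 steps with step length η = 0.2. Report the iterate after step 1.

∇g = (6r - s, -r + 10s)
(r₁, s₁) = (5, -0.5) − 0.2·(30.5, -10) = (-1.1, 1.5)

(-1.1, 1.5)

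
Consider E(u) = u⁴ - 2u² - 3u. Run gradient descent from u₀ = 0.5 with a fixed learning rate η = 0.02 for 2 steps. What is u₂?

E′(u) = 4u³ - 4u - 3
u₁ = 0.5 − 0.02·(-4.5) = 0.59
u₂ = 0.59 − 0.02·(-4.538484) = 0.68076968

0.68076968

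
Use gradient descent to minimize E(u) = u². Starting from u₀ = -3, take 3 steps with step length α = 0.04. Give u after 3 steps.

E′(u) = 2u
Step 1: E′(-3) = -6; u₁ = -3 − 0.04·(-6) = -2.76
Step 2: E′(-2.76) = -5.52; u₂ = -2.76 − 0.04·(-5.52) = -2.5392
Step 3: E′(-2.5392) = -5.0784; u₃ = -2.5392 − 0.04·(-5.0784) = -2.336064

-2.336064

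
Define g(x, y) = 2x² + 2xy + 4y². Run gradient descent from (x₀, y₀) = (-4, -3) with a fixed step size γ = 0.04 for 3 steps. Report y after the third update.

-0.426944

∇g = (4x + 2y, 2x + 8y)
(x₁, y₁) = (-4, -3) − 0.04·(-22, -32) = (-3.12, -1.72)
(x₂, y₂) = (-3.12, -1.72) − 0.04·(-15.92, -20) = (-2.4832, -0.92)
(x₃, y₃) = (-2.4832, -0.92) − 0.04·(-11.7728, -12.3264) = (-2.012288, -0.426944)
y = -0.426944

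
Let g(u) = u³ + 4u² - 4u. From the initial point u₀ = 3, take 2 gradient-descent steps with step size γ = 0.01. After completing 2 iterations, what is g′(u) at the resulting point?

g′(u) = 3u² + 8u - 4
Step 1: g′(3) = 47; u₁ = 3 − 0.01·47 = 2.53
Step 2: g′(2.53) = 35.4427; u₂ = 2.53 − 0.01·35.4427 = 2.175573
g′(u) at (2.175573) = 27.603937634987

27.603937634987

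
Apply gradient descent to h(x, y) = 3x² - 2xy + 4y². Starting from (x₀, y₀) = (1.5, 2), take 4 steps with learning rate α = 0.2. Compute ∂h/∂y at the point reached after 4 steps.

3.6944

∇h = (6x - 2y, -2x + 8y)
Step 1: at (1.5, 2), ∇h = (5, 13) → (1.5, 2) − 0.2·(5, 13) = (0.5, -0.6)
Step 2: at (0.5, -0.6), ∇h = (4.2, -5.8) → (0.5, -0.6) − 0.2·(4.2, -5.8) = (-0.34, 0.56)
Step 3: at (-0.34, 0.56), ∇h = (-3.16, 5.16) → (-0.34, 0.56) − 0.2·(-3.16, 5.16) = (0.292, -0.472)
Step 4: at (0.292, -0.472), ∇h = (2.696, -4.36) → (0.292, -0.472) − 0.2·(2.696, -4.36) = (-0.2472, 0.4)
∂h/∂y at (-0.2472, 0.4) = 3.6944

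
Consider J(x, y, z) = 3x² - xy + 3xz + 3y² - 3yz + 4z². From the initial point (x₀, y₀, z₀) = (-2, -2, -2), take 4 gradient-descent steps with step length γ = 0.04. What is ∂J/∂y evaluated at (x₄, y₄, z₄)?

-4.75196416

∇J = (6x - y + 3z, -x + 6y - 3z, 3x - 3y + 8z)
Step 1: at (-2, -2, -2), ∇J = (-16, -4, -16) → (-2, -2, -2) − 0.04·(-16, -4, -16) = (-1.36, -1.84, -1.36)
Step 2: at (-1.36, -1.84, -1.36), ∇J = (-10.4, -5.6, -9.44) → (-1.36, -1.84, -1.36) − 0.04·(-10.4, -5.6, -9.44) = (-0.944, -1.616, -0.9824)
Step 3: at (-0.944, -1.616, -0.9824), ∇J = (-6.9952, -5.8048, -5.8432) → (-0.944, -1.616, -0.9824) − 0.04·(-6.9952, -5.8048, -5.8432) = (-0.664192, -1.383808, -0.748672)
Step 4: at (-0.664192, -1.383808, -0.748672), ∇J = (-4.84736, -5.39264, -3.830528) → (-0.664192, -1.383808, -0.748672) − 0.04·(-4.84736, -5.39264, -3.830528) = (-0.4702976, -1.1681024, -0.59545088)
∂J/∂y at (-0.4702976, -1.1681024, -0.59545088) = -4.75196416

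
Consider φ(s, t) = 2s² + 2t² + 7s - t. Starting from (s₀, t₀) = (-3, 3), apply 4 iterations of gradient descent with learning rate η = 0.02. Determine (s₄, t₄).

∇φ = (4s + 7, 4t - 1)
(s₁, t₁) = (-3, 3) − 0.02·(-5, 11) = (-2.9, 2.78)
(s₂, t₂) = (-2.9, 2.78) − 0.02·(-4.6, 10.12) = (-2.808, 2.5776)
(s₃, t₃) = (-2.808, 2.5776) − 0.02·(-4.232, 9.3104) = (-2.72336, 2.391392)
(s₄, t₄) = (-2.72336, 2.391392) − 0.02·(-3.89344, 8.565568) = (-2.6454912, 2.22008064)

(-2.6454912, 2.22008064)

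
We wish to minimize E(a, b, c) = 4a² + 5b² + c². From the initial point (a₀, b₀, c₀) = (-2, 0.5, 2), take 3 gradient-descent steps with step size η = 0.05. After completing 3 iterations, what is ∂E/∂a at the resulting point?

-3.456

∇E = (8a, 10b, 2c)
(a₁, b₁, c₁) = (-2, 0.5, 2) − 0.05·(-16, 5, 4) = (-1.2, 0.25, 1.8)
(a₂, b₂, c₂) = (-1.2, 0.25, 1.8) − 0.05·(-9.6, 2.5, 3.6) = (-0.72, 0.125, 1.62)
(a₃, b₃, c₃) = (-0.72, 0.125, 1.62) − 0.05·(-5.76, 1.25, 3.24) = (-0.432, 0.0625, 1.458)
∂E/∂a at (-0.432, 0.0625, 1.458) = -3.456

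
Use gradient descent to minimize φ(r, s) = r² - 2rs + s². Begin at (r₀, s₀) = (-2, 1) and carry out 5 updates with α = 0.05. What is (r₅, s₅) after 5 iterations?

(-0.99152, -0.00848)

∇φ = (2r - 2s, -2r + 2s)
(r₁, s₁) = (-2, 1) − 0.05·(-6, 6) = (-1.7, 0.7)
(r₂, s₂) = (-1.7, 0.7) − 0.05·(-4.8, 4.8) = (-1.46, 0.46)
(r₃, s₃) = (-1.46, 0.46) − 0.05·(-3.84, 3.84) = (-1.268, 0.268)
(r₄, s₄) = (-1.268, 0.268) − 0.05·(-3.072, 3.072) = (-1.1144, 0.1144)
(r₅, s₅) = (-1.1144, 0.1144) − 0.05·(-2.4576, 2.4576) = (-0.99152, -0.00848)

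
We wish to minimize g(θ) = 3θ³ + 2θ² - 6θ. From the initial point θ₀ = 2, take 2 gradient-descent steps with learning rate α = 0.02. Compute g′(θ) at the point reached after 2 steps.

g′(θ) = 9θ² + 4θ - 6
θ₁ = 2 − 0.02·38 = 1.24
θ₂ = 1.24 − 0.02·12.7984 = 0.984032
g′(θ) at (0.984032) = 6.650998793216

6.650998793216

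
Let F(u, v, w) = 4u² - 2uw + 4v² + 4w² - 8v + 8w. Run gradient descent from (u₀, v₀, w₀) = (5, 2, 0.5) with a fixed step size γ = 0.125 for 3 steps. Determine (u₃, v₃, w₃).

(-0.2421875, 1, -0.984375)

∇F = (8u - 2w, 8v - 8, -2u + 8w + 8)
Step 1: at (5, 2, 0.5), ∇F = (39, 8, 2) → (5, 2, 0.5) − 0.125·(39, 8, 2) = (0.125, 1, 0.25)
Step 2: at (0.125, 1, 0.25), ∇F = (0.5, 0, 9.75) → (0.125, 1, 0.25) − 0.125·(0.5, 0, 9.75) = (0.0625, 1, -0.96875)
Step 3: at (0.0625, 1, -0.96875), ∇F = (2.4375, 0, 0.125) → (0.0625, 1, -0.96875) − 0.125·(2.4375, 0, 0.125) = (-0.2421875, 1, -0.984375)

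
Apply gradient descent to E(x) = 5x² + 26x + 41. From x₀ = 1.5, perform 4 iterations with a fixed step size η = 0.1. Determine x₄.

-2.6

E′(x) = 10x + 26
x₁ = 1.5 − 0.1·41 = -2.6
x₂ = -2.6 − 0.1·0 = -2.6
x₃ = -2.6 − 0.1·0 = -2.6
x₄ = -2.6 − 0.1·0 = -2.6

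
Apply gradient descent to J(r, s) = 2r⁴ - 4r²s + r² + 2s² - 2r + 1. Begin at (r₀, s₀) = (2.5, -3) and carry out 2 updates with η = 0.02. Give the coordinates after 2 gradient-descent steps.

(-0.39392384, -1.952192)

∇J = (8r³ - 8rs + 2r - 2, -4r² + 4s)
(r₁, s₁) = (2.5, -3) − 0.02·(188, -37) = (-1.26, -2.26)
(r₂, s₂) = (-1.26, -2.26) − 0.02·(-43.303808, -15.3904) = (-0.39392384, -1.952192)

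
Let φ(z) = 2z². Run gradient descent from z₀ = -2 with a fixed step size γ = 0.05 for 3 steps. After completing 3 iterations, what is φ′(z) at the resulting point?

φ′(z) = 4z
Step 1: φ′(-2) = -8; z₁ = -2 − 0.05·(-8) = -1.6
Step 2: φ′(-1.6) = -6.4; z₂ = -1.6 − 0.05·(-6.4) = -1.28
Step 3: φ′(-1.28) = -5.12; z₃ = -1.28 − 0.05·(-5.12) = -1.024
φ′(z) at (-1.024) = -4.096

-4.096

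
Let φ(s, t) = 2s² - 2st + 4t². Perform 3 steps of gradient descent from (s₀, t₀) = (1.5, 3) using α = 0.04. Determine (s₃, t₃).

∇φ = (4s - 2t, -2s + 8t)
Step 1: at (1.5, 3), ∇φ = (0, 21) → (1.5, 3) − 0.04·(0, 21) = (1.5, 2.16)
Step 2: at (1.5, 2.16), ∇φ = (1.68, 14.28) → (1.5, 2.16) − 0.04·(1.68, 14.28) = (1.4328, 1.5888)
Step 3: at (1.4328, 1.5888), ∇φ = (2.5536, 9.8448) → (1.4328, 1.5888) − 0.04·(2.5536, 9.8448) = (1.330656, 1.195008)

(1.330656, 1.195008)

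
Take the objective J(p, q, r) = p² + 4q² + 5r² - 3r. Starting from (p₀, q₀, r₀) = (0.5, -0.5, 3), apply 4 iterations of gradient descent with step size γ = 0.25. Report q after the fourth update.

∇J = (2p, 8q, 10r - 3)
(p₁, q₁, r₁) = (0.5, -0.5, 3) − 0.25·(1, -4, 27) = (0.25, 0.5, -3.75)
(p₂, q₂, r₂) = (0.25, 0.5, -3.75) − 0.25·(0.5, 4, -40.5) = (0.125, -0.5, 6.375)
(p₃, q₃, r₃) = (0.125, -0.5, 6.375) − 0.25·(0.25, -4, 60.75) = (0.0625, 0.5, -8.8125)
(p₄, q₄, r₄) = (0.0625, 0.5, -8.8125) − 0.25·(0.125, 4, -91.125) = (0.03125, -0.5, 13.96875)
q = -0.5

-0.5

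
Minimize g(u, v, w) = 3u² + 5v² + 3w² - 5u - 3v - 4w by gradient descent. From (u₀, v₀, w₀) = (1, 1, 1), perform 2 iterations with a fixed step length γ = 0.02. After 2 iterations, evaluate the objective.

-2.6132736

∇g = (6u - 5, 10v - 3, 6w - 4)
Step 1: at (1, 1, 1), ∇g = (1, 7, 2) → (1, 1, 1) − 0.02·(1, 7, 2) = (0.98, 0.86, 0.96)
Step 2: at (0.98, 0.86, 0.96), ∇g = (0.88, 5.6, 1.76) → (0.98, 0.86, 0.96) − 0.02·(0.88, 5.6, 1.76) = (0.9624, 0.748, 0.9248)
g(0.9624, 0.748, 0.9248) = -2.6132736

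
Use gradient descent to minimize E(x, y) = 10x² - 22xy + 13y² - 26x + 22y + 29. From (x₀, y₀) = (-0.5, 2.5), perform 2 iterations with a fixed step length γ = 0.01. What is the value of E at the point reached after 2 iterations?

∇E = (20x - 22y - 26, -22x + 26y + 22)
(x₁, y₁) = (-0.5, 2.5) − 0.01·(-91, 98) = (0.41, 1.52)
(x₂, y₂) = (0.41, 1.52) − 0.01·(-51.24, 52.5) = (0.9224, 0.995)
E(0.9224, 0.995) = 28.0948066

28.0948066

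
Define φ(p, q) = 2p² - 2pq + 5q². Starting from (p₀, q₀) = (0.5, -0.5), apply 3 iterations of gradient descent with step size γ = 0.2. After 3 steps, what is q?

∇φ = (4p - 2q, -2p + 10q)
Step 1: at (0.5, -0.5), ∇φ = (3, -6) → (0.5, -0.5) − 0.2·(3, -6) = (-0.1, 0.7)
Step 2: at (-0.1, 0.7), ∇φ = (-1.8, 7.2) → (-0.1, 0.7) − 0.2·(-1.8, 7.2) = (0.26, -0.74)
Step 3: at (0.26, -0.74), ∇φ = (2.52, -7.92) → (0.26, -0.74) − 0.2·(2.52, -7.92) = (-0.244, 0.844)
q = 0.844

0.844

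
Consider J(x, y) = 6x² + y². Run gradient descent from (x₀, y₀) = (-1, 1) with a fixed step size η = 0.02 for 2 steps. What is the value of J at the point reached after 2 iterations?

∇J = (12x, 2y)
Step 1: at (-1, 1), ∇J = (-12, 2) → (-1, 1) − 0.02·(-12, 2) = (-0.76, 0.96)
Step 2: at (-0.76, 0.96), ∇J = (-9.12, 1.92) → (-0.76, 0.96) − 0.02·(-9.12, 1.92) = (-0.5776, 0.9216)
J(-0.5776, 0.9216) = 2.85107712

2.85107712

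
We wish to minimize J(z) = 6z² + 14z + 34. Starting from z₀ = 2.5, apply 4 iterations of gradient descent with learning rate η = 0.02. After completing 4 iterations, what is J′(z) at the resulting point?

14.67935744

J′(z) = 12z + 14
Step 1: J′(2.5) = 44; z₁ = 2.5 − 0.02·44 = 1.62
Step 2: J′(1.62) = 33.44; z₂ = 1.62 − 0.02·33.44 = 0.9512
Step 3: J′(0.9512) = 25.4144; z₃ = 0.9512 − 0.02·25.4144 = 0.442912
Step 4: J′(0.442912) = 19.314944; z₄ = 0.442912 − 0.02·19.314944 = 0.05661312
J′(z) at (0.05661312) = 14.67935744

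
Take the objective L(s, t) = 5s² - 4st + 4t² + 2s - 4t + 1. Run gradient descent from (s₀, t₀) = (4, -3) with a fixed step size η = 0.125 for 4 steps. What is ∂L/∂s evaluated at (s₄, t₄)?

9.2109375

∇L = (10s - 4t + 2, -4s + 8t - 4)
Step 1: at (4, -3), ∇L = (54, -44) → (4, -3) − 0.125·(54, -44) = (-2.75, 2.5)
Step 2: at (-2.75, 2.5), ∇L = (-35.5, 27) → (-2.75, 2.5) − 0.125·(-35.5, 27) = (1.6875, -0.875)
Step 3: at (1.6875, -0.875), ∇L = (22.375, -17.75) → (1.6875, -0.875) − 0.125·(22.375, -17.75) = (-1.109375, 1.34375)
Step 4: at (-1.109375, 1.34375), ∇L = (-14.46875, 11.1875) → (-1.109375, 1.34375) − 0.125·(-14.46875, 11.1875) = (0.69921875, -0.0546875)
∂L/∂s at (0.69921875, -0.0546875) = 9.2109375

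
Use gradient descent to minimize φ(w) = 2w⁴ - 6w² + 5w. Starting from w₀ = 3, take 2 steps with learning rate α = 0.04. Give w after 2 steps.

20.54688

φ′(w) = 8w³ - 12w + 5
w₁ = 3 − 0.04·185 = -4.4
w₂ = -4.4 − 0.04·(-623.672) = 20.54688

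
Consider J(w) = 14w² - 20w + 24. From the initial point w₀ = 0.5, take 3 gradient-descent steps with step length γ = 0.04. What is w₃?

0.714656

J′(w) = 28w - 20
Step 1: J′(0.5) = -6; w₁ = 0.5 − 0.04·(-6) = 0.74
Step 2: J′(0.74) = 0.72; w₂ = 0.74 − 0.04·0.72 = 0.7112
Step 3: J′(0.7112) = -0.0864; w₃ = 0.7112 − 0.04·(-0.0864) = 0.714656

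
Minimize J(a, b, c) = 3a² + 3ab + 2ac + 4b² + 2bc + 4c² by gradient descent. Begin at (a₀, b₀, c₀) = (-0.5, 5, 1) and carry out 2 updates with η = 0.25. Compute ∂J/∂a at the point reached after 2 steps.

89.6875

∇J = (6a + 3b + 2c, 3a + 8b + 2c, 2a + 2b + 8c)
(a₁, b₁, c₁) = (-0.5, 5, 1) − 0.25·(14, 40.5, 17) = (-4, -5.125, -3.25)
(a₂, b₂, c₂) = (-4, -5.125, -3.25) − 0.25·(-45.875, -59.5, -44.25) = (7.46875, 9.75, 7.8125)
∂J/∂a at (7.46875, 9.75, 7.8125) = 89.6875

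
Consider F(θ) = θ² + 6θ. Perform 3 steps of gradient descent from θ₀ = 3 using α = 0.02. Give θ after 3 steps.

F′(θ) = 2θ + 6
Step 1: F′(3) = 12; θ₁ = 3 − 0.02·12 = 2.76
Step 2: F′(2.76) = 11.52; θ₂ = 2.76 − 0.02·11.52 = 2.5296
Step 3: F′(2.5296) = 11.0592; θ₃ = 2.5296 − 0.02·11.0592 = 2.308416

2.308416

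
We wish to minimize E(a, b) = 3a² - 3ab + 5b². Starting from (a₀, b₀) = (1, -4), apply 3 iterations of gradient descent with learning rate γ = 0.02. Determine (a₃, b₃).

∇E = (6a - 3b, -3a + 10b)
Step 1: at (1, -4), ∇E = (18, -43) → (1, -4) − 0.02·(18, -43) = (0.64, -3.14)
Step 2: at (0.64, -3.14), ∇E = (13.26, -33.32) → (0.64, -3.14) − 0.02·(13.26, -33.32) = (0.3748, -2.4736)
Step 3: at (0.3748, -2.4736), ∇E = (9.6696, -25.8604) → (0.3748, -2.4736) − 0.02·(9.6696, -25.8604) = (0.181408, -1.956392)

(0.181408, -1.956392)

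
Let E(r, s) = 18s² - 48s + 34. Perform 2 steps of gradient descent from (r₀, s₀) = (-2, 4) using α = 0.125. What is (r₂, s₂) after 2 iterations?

∇E = (0, 36s - 48)
(r₁, s₁) = (-2, 4) − 0.125·(0, 96) = (-2, -8)
(r₂, s₂) = (-2, -8) − 0.125·(0, -336) = (-2, 34)

(-2, 34)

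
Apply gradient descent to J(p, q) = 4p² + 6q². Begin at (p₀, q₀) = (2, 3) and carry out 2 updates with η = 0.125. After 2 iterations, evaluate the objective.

3.375

∇J = (8p, 12q)
(p₁, q₁) = (2, 3) − 0.125·(16, 36) = (0, -1.5)
(p₂, q₂) = (0, -1.5) − 0.125·(0, -18) = (0, 0.75)
J(0, 0.75) = 3.375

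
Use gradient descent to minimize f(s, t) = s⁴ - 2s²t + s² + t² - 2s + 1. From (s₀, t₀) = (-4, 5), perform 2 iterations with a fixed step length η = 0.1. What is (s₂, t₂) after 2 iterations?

∇f = (4s³ - 4st + 2s - 2, -2s² + 2t)
(s₁, t₁) = (-4, 5) − 0.1·(-186, -22) = (14.6, 7.2)
(s₂, t₂) = (14.6, 7.2) − 0.1·(12055.264, -411.92) = (-1190.9264, 48.392)

(-1190.9264, 48.392)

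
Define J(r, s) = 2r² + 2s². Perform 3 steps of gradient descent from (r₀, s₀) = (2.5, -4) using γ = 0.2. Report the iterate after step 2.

∇J = (4r, 4s)
Step 1: at (2.5, -4), ∇J = (10, -16) → (2.5, -4) − 0.2·(10, -16) = (0.5, -0.8)
Step 2: at (0.5, -0.8), ∇J = (2, -3.2) → (0.5, -0.8) − 0.2·(2, -3.2) = (0.1, -0.16)

(0.1, -0.16)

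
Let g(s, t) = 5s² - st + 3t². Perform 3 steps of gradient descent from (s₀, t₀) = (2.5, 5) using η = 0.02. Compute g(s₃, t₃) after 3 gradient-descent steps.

43.045610826

∇g = (10s - t, -s + 6t)
(s₁, t₁) = (2.5, 5) − 0.02·(20, 27.5) = (2.1, 4.45)
(s₂, t₂) = (2.1, 4.45) − 0.02·(16.55, 24.6) = (1.769, 3.958)
(s₃, t₃) = (1.769, 3.958) − 0.02·(13.732, 21.979) = (1.49436, 3.51842)
g(1.49436, 3.51842) = 43.045610826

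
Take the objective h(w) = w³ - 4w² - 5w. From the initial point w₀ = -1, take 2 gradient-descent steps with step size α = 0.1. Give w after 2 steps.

h′(w) = 3w² - 8w - 5
w₁ = -1 − 0.1·6 = -1.6
w₂ = -1.6 − 0.1·15.48 = -3.148

-3.148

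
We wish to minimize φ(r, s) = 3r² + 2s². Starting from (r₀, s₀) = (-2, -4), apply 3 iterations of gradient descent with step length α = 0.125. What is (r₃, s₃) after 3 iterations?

(-0.03125, -0.5)

∇φ = (6r, 4s)
Step 1: at (-2, -4), ∇φ = (-12, -16) → (-2, -4) − 0.125·(-12, -16) = (-0.5, -2)
Step 2: at (-0.5, -2), ∇φ = (-3, -8) → (-0.5, -2) − 0.125·(-3, -8) = (-0.125, -1)
Step 3: at (-0.125, -1), ∇φ = (-0.75, -4) → (-0.125, -1) − 0.125·(-0.75, -4) = (-0.03125, -0.5)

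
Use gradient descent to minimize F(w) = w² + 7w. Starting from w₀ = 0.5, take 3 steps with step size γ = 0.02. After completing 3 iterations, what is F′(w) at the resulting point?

7.077888

F′(w) = 2w + 7
w₁ = 0.5 − 0.02·8 = 0.34
w₂ = 0.34 − 0.02·7.68 = 0.1864
w₃ = 0.1864 − 0.02·7.3728 = 0.038944
F′(w) at (0.038944) = 7.077888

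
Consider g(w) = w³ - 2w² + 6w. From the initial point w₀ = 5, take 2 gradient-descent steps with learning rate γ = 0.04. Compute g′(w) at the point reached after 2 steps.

g′(w) = 3w² - 4w + 6
w₁ = 5 − 0.04·61 = 2.56
w₂ = 2.56 − 0.04·15.4208 = 1.943168
g′(w) at (1.943168) = 9.555033628672

9.555033628672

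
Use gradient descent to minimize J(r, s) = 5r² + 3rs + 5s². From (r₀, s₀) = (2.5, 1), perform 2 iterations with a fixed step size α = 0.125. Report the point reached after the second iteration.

∇J = (10r + 3s, 3r + 10s)
Step 1: at (2.5, 1), ∇J = (28, 17.5) → (2.5, 1) − 0.125·(28, 17.5) = (-1, -1.1875)
Step 2: at (-1, -1.1875), ∇J = (-13.5625, -14.875) → (-1, -1.1875) − 0.125·(-13.5625, -14.875) = (0.6953125, 0.671875)

(0.6953125, 0.671875)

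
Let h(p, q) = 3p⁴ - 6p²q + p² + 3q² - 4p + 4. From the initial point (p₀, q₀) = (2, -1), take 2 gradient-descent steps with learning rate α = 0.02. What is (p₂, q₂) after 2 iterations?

(-0.25024, -0.3328)

∇h = (12p³ - 12pq + 2p - 4, -6p² + 6q)
(p₁, q₁) = (2, -1) − 0.02·(120, -30) = (-0.4, -0.4)
(p₂, q₂) = (-0.4, -0.4) − 0.02·(-7.488, -3.36) = (-0.25024, -0.3328)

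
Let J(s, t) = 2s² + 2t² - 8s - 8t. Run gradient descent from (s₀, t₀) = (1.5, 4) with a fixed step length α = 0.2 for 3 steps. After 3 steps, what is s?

∇J = (4s - 8, 4t - 8)
(s₁, t₁) = (1.5, 4) − 0.2·(-2, 8) = (1.9, 2.4)
(s₂, t₂) = (1.9, 2.4) − 0.2·(-0.4, 1.6) = (1.98, 2.08)
(s₃, t₃) = (1.98, 2.08) − 0.2·(-0.08, 0.32) = (1.996, 2.016)
s = 1.996

1.996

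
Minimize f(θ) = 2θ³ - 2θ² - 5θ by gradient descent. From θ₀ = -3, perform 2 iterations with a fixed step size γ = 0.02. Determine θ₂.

-6.594608

f′(θ) = 6θ² - 4θ - 5
Step 1: f′(-3) = 61; θ₁ = -3 − 0.02·61 = -4.22
Step 2: f′(-4.22) = 118.7304; θ₂ = -4.22 − 0.02·118.7304 = -6.594608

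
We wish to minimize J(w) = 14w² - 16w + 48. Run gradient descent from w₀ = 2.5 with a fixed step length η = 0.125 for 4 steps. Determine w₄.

J′(w) = 28w - 16
w₁ = 2.5 − 0.125·54 = -4.25
w₂ = -4.25 − 0.125·(-135) = 12.625
w₃ = 12.625 − 0.125·337.5 = -29.5625
w₄ = -29.5625 − 0.125·(-843.75) = 75.90625

75.90625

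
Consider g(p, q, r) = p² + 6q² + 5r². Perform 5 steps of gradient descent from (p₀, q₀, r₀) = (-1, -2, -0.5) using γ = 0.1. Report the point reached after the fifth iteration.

(-0.32768, 0.00064, 0)

∇g = (2p, 12q, 10r)
Step 1: at (-1, -2, -0.5), ∇g = (-2, -24, -5) → (-1, -2, -0.5) − 0.1·(-2, -24, -5) = (-0.8, 0.4, 0)
Step 2: at (-0.8, 0.4, 0), ∇g = (-1.6, 4.8, 0) → (-0.8, 0.4, 0) − 0.1·(-1.6, 4.8, 0) = (-0.64, -0.08, 0)
Step 3: at (-0.64, -0.08, 0), ∇g = (-1.28, -0.96, 0) → (-0.64, -0.08, 0) − 0.1·(-1.28, -0.96, 0) = (-0.512, 0.016, 0)
Step 4: at (-0.512, 0.016, 0), ∇g = (-1.024, 0.192, 0) → (-0.512, 0.016, 0) − 0.1·(-1.024, 0.192, 0) = (-0.4096, -0.0032, 0)
Step 5: at (-0.4096, -0.0032, 0), ∇g = (-0.8192, -0.0384, 0) → (-0.4096, -0.0032, 0) − 0.1·(-0.8192, -0.0384, 0) = (-0.32768, 0.00064, 0)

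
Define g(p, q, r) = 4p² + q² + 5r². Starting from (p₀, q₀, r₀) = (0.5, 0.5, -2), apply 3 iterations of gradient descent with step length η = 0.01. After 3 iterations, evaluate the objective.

∇g = (8p, 2q, 10r)
(p₁, q₁, r₁) = (0.5, 0.5, -2) − 0.01·(4, 1, -20) = (0.46, 0.49, -1.8)
(p₂, q₂, r₂) = (0.46, 0.49, -1.8) − 0.01·(3.68, 0.98, -18) = (0.4232, 0.4802, -1.62)
(p₃, q₃, r₃) = (0.4232, 0.4802, -1.62) − 0.01·(3.3856, 0.9604, -16.2) = (0.389344, 0.470596, -1.458)
g(0.389344, 0.470596, -1.458) = 11.45663559656

11.45663559656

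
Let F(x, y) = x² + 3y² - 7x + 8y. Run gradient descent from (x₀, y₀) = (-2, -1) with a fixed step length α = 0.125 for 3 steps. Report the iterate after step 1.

(-0.625, -1.25)

∇F = (2x - 7, 6y + 8)
Step 1: at (-2, -1), ∇F = (-11, 2) → (-2, -1) − 0.125·(-11, 2) = (-0.625, -1.25)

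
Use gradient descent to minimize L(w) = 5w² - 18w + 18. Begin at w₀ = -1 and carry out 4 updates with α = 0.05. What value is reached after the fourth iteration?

1.625

L′(w) = 10w - 18
Step 1: L′(-1) = -28; w₁ = -1 − 0.05·(-28) = 0.4
Step 2: L′(0.4) = -14; w₂ = 0.4 − 0.05·(-14) = 1.1
Step 3: L′(1.1) = -7; w₃ = 1.1 − 0.05·(-7) = 1.45
Step 4: L′(1.45) = -3.5; w₄ = 1.45 − 0.05·(-3.5) = 1.625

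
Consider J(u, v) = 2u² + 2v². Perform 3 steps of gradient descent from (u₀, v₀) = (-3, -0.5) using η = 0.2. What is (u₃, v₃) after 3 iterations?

∇J = (4u, 4v)
Step 1: at (-3, -0.5), ∇J = (-12, -2) → (-3, -0.5) − 0.2·(-12, -2) = (-0.6, -0.1)
Step 2: at (-0.6, -0.1), ∇J = (-2.4, -0.4) → (-0.6, -0.1) − 0.2·(-2.4, -0.4) = (-0.12, -0.02)
Step 3: at (-0.12, -0.02), ∇J = (-0.48, -0.08) → (-0.12, -0.02) − 0.2·(-0.48, -0.08) = (-0.024, -0.004)

(-0.024, -0.004)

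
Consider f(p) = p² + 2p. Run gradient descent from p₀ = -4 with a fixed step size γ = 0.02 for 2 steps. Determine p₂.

-3.7648

f′(p) = 2p + 2
p₁ = -4 − 0.02·(-6) = -3.88
p₂ = -3.88 − 0.02·(-5.76) = -3.7648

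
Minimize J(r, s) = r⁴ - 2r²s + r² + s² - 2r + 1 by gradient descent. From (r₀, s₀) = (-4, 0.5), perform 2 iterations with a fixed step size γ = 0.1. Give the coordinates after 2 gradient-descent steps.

(-4095.0608, 97.928)

∇J = (4r³ - 4rs + 2r - 2, -2r² + 2s)
(r₁, s₁) = (-4, 0.5) − 0.1·(-258, -31) = (21.8, 3.6)
(r₂, s₂) = (21.8, 3.6) − 0.1·(41168.608, -943.28) = (-4095.0608, 97.928)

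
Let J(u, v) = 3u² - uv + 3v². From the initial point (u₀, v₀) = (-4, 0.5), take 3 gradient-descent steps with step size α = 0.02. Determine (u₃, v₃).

∇J = (6u - v, -u + 6v)
Step 1: at (-4, 0.5), ∇J = (-24.5, 7) → (-4, 0.5) − 0.02·(-24.5, 7) = (-3.51, 0.36)
Step 2: at (-3.51, 0.36), ∇J = (-21.42, 5.67) → (-3.51, 0.36) − 0.02·(-21.42, 5.67) = (-3.0816, 0.2466)
Step 3: at (-3.0816, 0.2466), ∇J = (-18.7362, 4.5612) → (-3.0816, 0.2466) − 0.02·(-18.7362, 4.5612) = (-2.706876, 0.155376)

(-2.706876, 0.155376)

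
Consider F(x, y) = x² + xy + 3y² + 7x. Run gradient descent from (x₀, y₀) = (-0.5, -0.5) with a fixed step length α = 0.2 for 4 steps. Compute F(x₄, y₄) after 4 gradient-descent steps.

-13.03279872

∇F = (2x + y + 7, x + 6y)
(x₁, y₁) = (-0.5, -0.5) − 0.2·(5.5, -3.5) = (-1.6, 0.2)
(x₂, y₂) = (-1.6, 0.2) − 0.2·(4, -0.4) = (-2.4, 0.28)
(x₃, y₃) = (-2.4, 0.28) − 0.2·(2.48, -0.72) = (-2.896, 0.424)
(x₄, y₄) = (-2.896, 0.424) − 0.2·(1.632, -0.352) = (-3.2224, 0.4944)
F(-3.2224, 0.4944) = -13.03279872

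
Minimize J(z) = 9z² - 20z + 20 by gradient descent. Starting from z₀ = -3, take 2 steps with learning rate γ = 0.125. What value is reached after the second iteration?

J′(z) = 18z - 20
z₁ = -3 − 0.125·(-74) = 6.25
z₂ = 6.25 − 0.125·92.5 = -5.3125

-5.3125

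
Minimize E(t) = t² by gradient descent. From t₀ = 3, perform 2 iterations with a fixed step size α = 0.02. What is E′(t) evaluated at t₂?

5.5296

E′(t) = 2t
t₁ = 3 − 0.02·6 = 2.88
t₂ = 2.88 − 0.02·5.76 = 2.7648
E′(t) at (2.7648) = 5.5296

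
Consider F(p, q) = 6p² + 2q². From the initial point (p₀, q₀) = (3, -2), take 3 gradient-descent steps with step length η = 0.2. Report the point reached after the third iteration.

(-8.232, -0.016)

∇F = (12p, 4q)
(p₁, q₁) = (3, -2) − 0.2·(36, -8) = (-4.2, -0.4)
(p₂, q₂) = (-4.2, -0.4) − 0.2·(-50.4, -1.6) = (5.88, -0.08)
(p₃, q₃) = (5.88, -0.08) − 0.2·(70.56, -0.32) = (-8.232, -0.016)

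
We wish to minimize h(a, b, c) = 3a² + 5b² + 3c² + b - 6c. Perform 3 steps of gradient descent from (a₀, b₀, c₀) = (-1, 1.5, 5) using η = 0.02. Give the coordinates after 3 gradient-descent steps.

(-0.681472, 0.7192, 3.725888)

∇h = (6a, 10b + 1, 6c - 6)
Step 1: at (-1, 1.5, 5), ∇h = (-6, 16, 24) → (-1, 1.5, 5) − 0.02·(-6, 16, 24) = (-0.88, 1.18, 4.52)
Step 2: at (-0.88, 1.18, 4.52), ∇h = (-5.28, 12.8, 21.12) → (-0.88, 1.18, 4.52) − 0.02·(-5.28, 12.8, 21.12) = (-0.7744, 0.924, 4.0976)
Step 3: at (-0.7744, 0.924, 4.0976), ∇h = (-4.6464, 10.24, 18.5856) → (-0.7744, 0.924, 4.0976) − 0.02·(-4.6464, 10.24, 18.5856) = (-0.681472, 0.7192, 3.725888)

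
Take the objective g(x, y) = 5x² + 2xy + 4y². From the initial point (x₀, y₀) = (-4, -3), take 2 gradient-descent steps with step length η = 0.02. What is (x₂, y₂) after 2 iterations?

∇g = (10x + 2y, 2x + 8y)
(x₁, y₁) = (-4, -3) − 0.02·(-46, -32) = (-3.08, -2.36)
(x₂, y₂) = (-3.08, -2.36) − 0.02·(-35.52, -25.04) = (-2.3696, -1.8592)

(-2.3696, -1.8592)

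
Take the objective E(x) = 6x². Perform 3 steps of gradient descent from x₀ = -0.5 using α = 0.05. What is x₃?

E′(x) = 12x
Step 1: E′(-0.5) = -6; x₁ = -0.5 − 0.05·(-6) = -0.2
Step 2: E′(-0.2) = -2.4; x₂ = -0.2 − 0.05·(-2.4) = -0.08
Step 3: E′(-0.08) = -0.96; x₃ = -0.08 − 0.05·(-0.96) = -0.032

-0.032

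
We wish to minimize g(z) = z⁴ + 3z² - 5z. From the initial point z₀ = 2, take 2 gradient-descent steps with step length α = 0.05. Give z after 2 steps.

g′(z) = 4z³ + 6z - 5
Step 1: g′(2) = 39; z₁ = 2 − 0.05·39 = 0.05
Step 2: g′(0.05) = -4.6995; z₂ = 0.05 − 0.05·(-4.6995) = 0.284975

0.284975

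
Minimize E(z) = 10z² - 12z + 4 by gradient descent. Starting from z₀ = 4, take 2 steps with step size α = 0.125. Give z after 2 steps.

E′(z) = 20z - 12
z₁ = 4 − 0.125·68 = -4.5
z₂ = -4.5 − 0.125·(-102) = 8.25

8.25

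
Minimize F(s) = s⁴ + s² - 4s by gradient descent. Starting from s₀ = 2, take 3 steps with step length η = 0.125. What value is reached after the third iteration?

-10.75

F′(s) = 4s³ + 2s - 4
Step 1: F′(2) = 32; s₁ = 2 − 0.125·32 = -2
Step 2: F′(-2) = -40; s₂ = -2 − 0.125·(-40) = 3
Step 3: F′(3) = 110; s₃ = 3 − 0.125·110 = -10.75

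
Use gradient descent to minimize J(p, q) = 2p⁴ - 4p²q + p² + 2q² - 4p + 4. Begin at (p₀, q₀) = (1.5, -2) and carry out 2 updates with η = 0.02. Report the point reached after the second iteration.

(0.4072, -1.5072)

∇J = (8p³ - 8pq + 2p - 4, -4p² + 4q)
Step 1: at (1.5, -2), ∇J = (50, -17) → (1.5, -2) − 0.02·(50, -17) = (0.5, -1.66)
Step 2: at (0.5, -1.66), ∇J = (4.64, -7.64) → (0.5, -1.66) − 0.02·(4.64, -7.64) = (0.4072, -1.5072)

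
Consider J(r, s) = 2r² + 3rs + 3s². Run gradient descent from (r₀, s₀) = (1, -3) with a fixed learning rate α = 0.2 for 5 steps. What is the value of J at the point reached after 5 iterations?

0.2048

∇J = (4r + 3s, 3r + 6s)
(r₁, s₁) = (1, -3) − 0.2·(-5, -15) = (2, 0)
(r₂, s₂) = (2, 0) − 0.2·(8, 6) = (0.4, -1.2)
(r₃, s₃) = (0.4, -1.2) − 0.2·(-2, -6) = (0.8, 0)
(r₄, s₄) = (0.8, 0) − 0.2·(3.2, 2.4) = (0.16, -0.48)
(r₅, s₅) = (0.16, -0.48) − 0.2·(-0.8, -2.4) = (0.32, 0)
J(0.32, 0) = 0.2048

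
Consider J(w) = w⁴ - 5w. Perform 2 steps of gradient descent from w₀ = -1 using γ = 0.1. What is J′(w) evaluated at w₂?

J′(w) = 4w³ - 5
Step 1: J′(-1) = -9; w₁ = -1 − 0.1·(-9) = -0.1
Step 2: J′(-0.1) = -5.004; w₂ = -0.1 − 0.1·(-5.004) = 0.4004
J′(w) at (0.4004) = -4.743231231744

-4.743231231744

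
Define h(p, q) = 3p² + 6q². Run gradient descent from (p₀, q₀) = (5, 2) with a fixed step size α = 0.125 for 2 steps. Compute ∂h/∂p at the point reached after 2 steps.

1.875

∇h = (6p, 12q)
(p₁, q₁) = (5, 2) − 0.125·(30, 24) = (1.25, -1)
(p₂, q₂) = (1.25, -1) − 0.125·(7.5, -12) = (0.3125, 0.5)
∂h/∂p at (0.3125, 0.5) = 1.875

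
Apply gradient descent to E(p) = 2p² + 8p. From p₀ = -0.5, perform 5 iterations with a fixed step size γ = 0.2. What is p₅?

-1.99952

E′(p) = 4p + 8
p₁ = -0.5 − 0.2·6 = -1.7
p₂ = -1.7 − 0.2·1.2 = -1.94
p₃ = -1.94 − 0.2·0.24 = -1.988
p₄ = -1.988 − 0.2·0.048 = -1.9976
p₅ = -1.9976 − 0.2·0.0096 = -1.99952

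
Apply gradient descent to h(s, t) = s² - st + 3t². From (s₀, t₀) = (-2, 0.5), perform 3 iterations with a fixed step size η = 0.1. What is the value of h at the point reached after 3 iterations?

∇h = (2s - t, -s + 6t)
Step 1: at (-2, 0.5), ∇h = (-4.5, 5) → (-2, 0.5) − 0.1·(-4.5, 5) = (-1.55, 0)
Step 2: at (-1.55, 0), ∇h = (-3.1, 1.55) → (-1.55, 0) − 0.1·(-3.1, 1.55) = (-1.24, -0.155)
Step 3: at (-1.24, -0.155), ∇h = (-2.325, 0.31) → (-1.24, -0.155) − 0.1·(-2.325, 0.31) = (-1.0075, -0.186)
h(-1.0075, -0.186) = 0.93144925

0.93144925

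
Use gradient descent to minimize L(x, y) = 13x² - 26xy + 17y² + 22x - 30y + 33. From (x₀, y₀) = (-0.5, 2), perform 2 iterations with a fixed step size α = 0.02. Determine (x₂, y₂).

(0.2424, 1.1008)

∇L = (26x - 26y + 22, -26x + 34y - 30)
Step 1: at (-0.5, 2), ∇L = (-43, 51) → (-0.5, 2) − 0.02·(-43, 51) = (0.36, 0.98)
Step 2: at (0.36, 0.98), ∇L = (5.88, -6.04) → (0.36, 0.98) − 0.02·(5.88, -6.04) = (0.2424, 1.1008)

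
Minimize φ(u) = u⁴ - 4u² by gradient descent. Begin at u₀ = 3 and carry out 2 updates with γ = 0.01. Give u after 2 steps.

φ′(u) = 4u³ - 8u
Step 1: φ′(3) = 84; u₁ = 3 − 0.01·84 = 2.16
Step 2: φ′(2.16) = 23.030784; u₂ = 2.16 − 0.01·23.030784 = 1.92969216

1.92969216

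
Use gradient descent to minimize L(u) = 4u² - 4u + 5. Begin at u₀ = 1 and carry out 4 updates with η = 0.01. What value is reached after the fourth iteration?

L′(u) = 8u - 4
Step 1: L′(1) = 4; u₁ = 1 − 0.01·4 = 0.96
Step 2: L′(0.96) = 3.68; u₂ = 0.96 − 0.01·3.68 = 0.9232
Step 3: L′(0.9232) = 3.3856; u₃ = 0.9232 − 0.01·3.3856 = 0.889344
Step 4: L′(0.889344) = 3.114752; u₄ = 0.889344 − 0.01·3.114752 = 0.85819648

0.85819648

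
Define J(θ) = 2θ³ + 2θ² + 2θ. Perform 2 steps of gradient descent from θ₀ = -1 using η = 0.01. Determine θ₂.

-1.083296

J′(θ) = 6θ² + 4θ + 2
θ₁ = -1 − 0.01·4 = -1.04
θ₂ = -1.04 − 0.01·4.3296 = -1.083296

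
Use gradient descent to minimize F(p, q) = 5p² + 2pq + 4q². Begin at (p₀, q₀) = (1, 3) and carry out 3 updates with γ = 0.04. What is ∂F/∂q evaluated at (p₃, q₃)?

6.918272

∇F = (10p + 2q, 2p + 8q)
Step 1: at (1, 3), ∇F = (16, 26) → (1, 3) − 0.04·(16, 26) = (0.36, 1.96)
Step 2: at (0.36, 1.96), ∇F = (7.52, 16.4) → (0.36, 1.96) − 0.04·(7.52, 16.4) = (0.0592, 1.304)
Step 3: at (0.0592, 1.304), ∇F = (3.2, 10.5504) → (0.0592, 1.304) − 0.04·(3.2, 10.5504) = (-0.0688, 0.881984)
∂F/∂q at (-0.0688, 0.881984) = 6.918272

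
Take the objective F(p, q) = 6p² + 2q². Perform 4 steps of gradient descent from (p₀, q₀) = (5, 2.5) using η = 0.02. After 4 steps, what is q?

1.7909824

∇F = (12p, 4q)
(p₁, q₁) = (5, 2.5) − 0.02·(60, 10) = (3.8, 2.3)
(p₂, q₂) = (3.8, 2.3) − 0.02·(45.6, 9.2) = (2.888, 2.116)
(p₃, q₃) = (2.888, 2.116) − 0.02·(34.656, 8.464) = (2.19488, 1.94672)
(p₄, q₄) = (2.19488, 1.94672) − 0.02·(26.33856, 7.78688) = (1.6681088, 1.7909824)
q = 1.7909824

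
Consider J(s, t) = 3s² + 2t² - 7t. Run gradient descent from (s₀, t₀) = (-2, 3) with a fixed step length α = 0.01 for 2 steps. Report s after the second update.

-1.7672

∇J = (6s, 4t - 7)
Step 1: at (-2, 3), ∇J = (-12, 5) → (-2, 3) − 0.01·(-12, 5) = (-1.88, 2.95)
Step 2: at (-1.88, 2.95), ∇J = (-11.28, 4.8) → (-1.88, 2.95) − 0.01·(-11.28, 4.8) = (-1.7672, 2.902)
s = -1.7672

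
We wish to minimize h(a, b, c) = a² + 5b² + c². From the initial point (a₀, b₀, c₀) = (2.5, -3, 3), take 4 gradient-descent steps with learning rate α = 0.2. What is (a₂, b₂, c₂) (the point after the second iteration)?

∇h = (2a, 10b, 2c)
Step 1: at (2.5, -3, 3), ∇h = (5, -30, 6) → (2.5, -3, 3) − 0.2·(5, -30, 6) = (1.5, 3, 1.8)
Step 2: at (1.5, 3, 1.8), ∇h = (3, 30, 3.6) → (1.5, 3, 1.8) − 0.2·(3, 30, 3.6) = (0.9, -3, 1.08)

(0.9, -3, 1.08)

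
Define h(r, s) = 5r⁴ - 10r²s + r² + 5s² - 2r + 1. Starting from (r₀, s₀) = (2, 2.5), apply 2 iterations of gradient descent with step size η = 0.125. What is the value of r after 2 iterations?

408.3203125

∇h = (20r³ - 20rs + 2r - 2, -10r² + 10s)
(r₁, s₁) = (2, 2.5) − 0.125·(62, -15) = (-5.75, 4.375)
(r₂, s₂) = (-5.75, 4.375) − 0.125·(-3312.5625, -286.875) = (408.3203125, 40.234375)
r = 408.3203125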